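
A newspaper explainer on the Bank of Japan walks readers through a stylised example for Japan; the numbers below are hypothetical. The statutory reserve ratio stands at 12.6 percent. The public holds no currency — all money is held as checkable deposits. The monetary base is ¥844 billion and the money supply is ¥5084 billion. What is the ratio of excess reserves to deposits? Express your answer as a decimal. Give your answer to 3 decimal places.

0.040

Using m = M/MB = 5084/844 ≈ 6.023697. Since m = (1 + c)/(c + rr + e), the denominator satisfies c + rr + e = (1 + c)/m = (1 + 0) / 6.023697 ≈ 0.166011.
With c = 0 and rr = 0.126, the ratio of excess reserves to deposits is 0.166011 − 0 − 0.126 = 0.040011.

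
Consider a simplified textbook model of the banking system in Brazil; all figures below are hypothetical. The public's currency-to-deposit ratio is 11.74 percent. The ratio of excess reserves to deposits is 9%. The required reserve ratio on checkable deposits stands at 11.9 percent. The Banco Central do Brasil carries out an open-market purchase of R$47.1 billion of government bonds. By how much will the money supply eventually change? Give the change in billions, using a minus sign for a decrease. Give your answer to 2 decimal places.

R$161.24 billion

The money multiplier is m = (1 + c) / (rr + e + c) = (1 + 0.1174) / (0.119 + 0.09 + 0.1174) ≈ 3.42341.
The purchase adds 47.1 billion of base, so ΔM = m × ΔMB = 3.42341 × (+47.1) ≈ 161.2426 billion.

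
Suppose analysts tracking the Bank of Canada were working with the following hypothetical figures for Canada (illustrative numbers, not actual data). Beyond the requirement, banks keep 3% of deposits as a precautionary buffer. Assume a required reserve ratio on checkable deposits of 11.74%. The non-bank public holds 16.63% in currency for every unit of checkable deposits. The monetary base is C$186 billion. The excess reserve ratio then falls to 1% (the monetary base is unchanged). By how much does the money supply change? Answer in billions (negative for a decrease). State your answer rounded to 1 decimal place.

C$47.1 billion

Initially m₁ = (1 + 0.1663) / (0.1174 + 0.03 + 0.1663) ≈ 3.71788, so M₁ = 3.71788 × 186 ≈ 691.5257 billion.
After the change m₂ = (1 + 0.1663) / (0.1174 + 0.01 + 0.1663) ≈ 3.97106, so M₂ = 3.97106 × 186 ≈ 738.6172 billion.
ΔM = M₂ − M₁ = 738.6172 − 691.5257 = 47.0915 billion.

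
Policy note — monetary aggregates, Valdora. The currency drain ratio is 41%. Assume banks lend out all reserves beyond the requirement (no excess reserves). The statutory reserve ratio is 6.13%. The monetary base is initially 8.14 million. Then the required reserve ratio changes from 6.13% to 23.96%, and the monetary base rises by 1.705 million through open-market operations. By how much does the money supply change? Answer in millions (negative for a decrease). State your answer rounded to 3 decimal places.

-2.983 million

Before: m₁ = (1 + 0.41) / (0.0613 + 0.41) ≈ 2.99173, MB₁ = 8.14, so M₁ = 2.99173 × 8.14 ≈ 24.3527 million.
After: m₂ = (1 + 0.41) / (0.2396 + 0.41) ≈ 2.17057, MB₂ = 8.14 + 1.705 = 9.845, so M₂ = 2.17057 × 9.845 ≈ 21.3693 million.
ΔM = M₂ − M₁ = 21.3693 − 24.3527 = -2.9834 million.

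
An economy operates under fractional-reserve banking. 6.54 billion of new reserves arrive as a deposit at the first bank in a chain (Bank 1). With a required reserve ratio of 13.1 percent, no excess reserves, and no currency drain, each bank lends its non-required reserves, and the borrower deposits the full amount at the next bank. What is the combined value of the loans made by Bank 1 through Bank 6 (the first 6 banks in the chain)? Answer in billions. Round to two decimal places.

24.70 billion

Bank i lends (1 − rr)^i of the original deposit: Bank 1 lends 6.54·0.8690 ≈ 5.6833, Bank 2 lends 6.54·0.8690² ≈ 4.9388, and so on.
Summing a geometric series: total = 6.54·[0.8690·(1 − 0.8690^6) / (1 − 0.8690)] ≈ 24.7007 billion.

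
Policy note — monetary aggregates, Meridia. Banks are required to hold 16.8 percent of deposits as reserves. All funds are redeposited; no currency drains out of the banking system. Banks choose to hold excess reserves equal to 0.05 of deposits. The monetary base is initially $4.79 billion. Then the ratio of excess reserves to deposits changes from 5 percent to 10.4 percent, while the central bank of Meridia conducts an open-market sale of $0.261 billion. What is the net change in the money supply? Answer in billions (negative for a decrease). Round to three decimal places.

Before: m₁ = 1 / (0.168 + 0.05) ≈ 4.58716, MB₁ = 4.79, so M₁ = 4.58716 × 4.79 ≈ 21.9725 billion.
After: m₂ = 1 / (0.168 + 0.104) ≈ 3.67647, MB₂ = 4.79 − 0.261 = 4.529, so M₂ = 3.67647 × 4.529 ≈ 16.6507 billion.
ΔM = M₂ − M₁ = 16.6507 − 21.9725 = -5.3218 billion.

-5.322 billion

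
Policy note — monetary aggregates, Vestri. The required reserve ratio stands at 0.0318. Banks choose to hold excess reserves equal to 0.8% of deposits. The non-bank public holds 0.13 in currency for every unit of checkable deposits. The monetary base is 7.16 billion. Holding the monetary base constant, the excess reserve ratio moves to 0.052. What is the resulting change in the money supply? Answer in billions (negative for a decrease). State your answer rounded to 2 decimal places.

-9.81 billion

Initially m₁ = (1 + 0.13) / (0.0318 + 0.008 + 0.13) ≈ 6.6549, so M₁ = 6.6549 × 7.16 ≈ 47.6491 billion.
After the change m₂ = (1 + 0.13) / (0.0318 + 0.052 + 0.13) ≈ 5.2853, so M₂ = 5.2853 × 7.16 ≈ 37.8427 billion.
ΔM = M₂ − M₁ = 37.8427 − 47.6491 = -9.8064 billion.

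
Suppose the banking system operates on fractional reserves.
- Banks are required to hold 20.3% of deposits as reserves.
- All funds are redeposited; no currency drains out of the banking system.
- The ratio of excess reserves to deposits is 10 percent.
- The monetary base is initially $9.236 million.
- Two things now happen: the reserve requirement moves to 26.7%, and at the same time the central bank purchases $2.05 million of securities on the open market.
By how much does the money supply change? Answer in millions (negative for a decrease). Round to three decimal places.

Before: m₁ = 1 / (0.203 + 0.1) ≈ 3.300330, MB₁ = 9.236, so M₁ = 3.300330 × 9.236 ≈ 30.4818 million.
After: m₂ = 1 / (0.267 + 0.1) ≈ 2.724796, MB₂ = 9.236 + 2.05 = 11.286, so M₂ = 2.724796 × 11.286 ≈ 30.752 million.
ΔM = M₂ − M₁ = 30.752 − 30.4818 = 0.2702 million.

$0.270 million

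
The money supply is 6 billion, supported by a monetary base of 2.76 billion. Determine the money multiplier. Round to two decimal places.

The money multiplier is m = M / MB = 6 / 2.76 ≈ 2.17391.

2.17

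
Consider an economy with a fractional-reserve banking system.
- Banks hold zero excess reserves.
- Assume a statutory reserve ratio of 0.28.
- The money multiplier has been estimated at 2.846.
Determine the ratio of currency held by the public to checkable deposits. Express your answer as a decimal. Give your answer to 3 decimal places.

0.110

Using m = 2.846. From m = (1 + c)/(c + rr + e), rearranging gives 1 + c = m·(c + rr + e), so c·(1 − m) = m·(rr + e) − 1.
Hence c = [m·(rr + e) − 1]/(1 − m) = [2.846 × (0.28 + 0) − 1] / (1 − 2.846) ≈ 0.110033.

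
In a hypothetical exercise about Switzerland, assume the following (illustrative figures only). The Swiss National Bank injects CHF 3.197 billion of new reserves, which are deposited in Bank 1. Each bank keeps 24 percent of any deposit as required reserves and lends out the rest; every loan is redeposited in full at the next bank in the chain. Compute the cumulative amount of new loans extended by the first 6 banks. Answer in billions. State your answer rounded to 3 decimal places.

CHF 8.173 billion

Bank i lends (1 − rr)^i of the original deposit: Bank 1 lends 3.197·0.7600 ≈ 2.4297, Bank 2 lends 3.197·0.7600² ≈ 1.8466, and so on.
Summing a geometric series: total = 3.197·[0.7600·(1 − 0.7600^6) / (1 − 0.7600)] ≈ 8.1730 billion.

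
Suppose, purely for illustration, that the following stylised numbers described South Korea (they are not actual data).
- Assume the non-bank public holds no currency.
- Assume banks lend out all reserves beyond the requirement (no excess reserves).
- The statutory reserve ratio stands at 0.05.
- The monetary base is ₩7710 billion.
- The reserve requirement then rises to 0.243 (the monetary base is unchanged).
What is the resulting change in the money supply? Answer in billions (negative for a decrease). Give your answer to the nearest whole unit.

Initially m₁ = 1 / (0.05) = 20, so M₁ = 20 × 7710 = 154200 billion.
After the change m₂ = 1 / (0.243) ≈ 4.11523, so M₂ = 4.11523 × 7710 = 31728.4233 billion.
ΔM = M₂ − M₁ = 31728.4233 − 154200 = -122471.5767 billion.

-122472 billion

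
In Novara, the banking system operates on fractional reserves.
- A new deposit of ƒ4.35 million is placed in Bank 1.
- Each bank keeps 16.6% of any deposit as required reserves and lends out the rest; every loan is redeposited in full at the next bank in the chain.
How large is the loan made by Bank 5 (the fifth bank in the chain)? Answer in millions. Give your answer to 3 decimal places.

Each bank lends a fraction (1 − rr) = 0.8340 of the deposit it receives, so Bank 5 receives 4.35·0.8340^4 and lends 4.35·0.8340^5 ≈ 1.7552 million.

ƒ1.755 million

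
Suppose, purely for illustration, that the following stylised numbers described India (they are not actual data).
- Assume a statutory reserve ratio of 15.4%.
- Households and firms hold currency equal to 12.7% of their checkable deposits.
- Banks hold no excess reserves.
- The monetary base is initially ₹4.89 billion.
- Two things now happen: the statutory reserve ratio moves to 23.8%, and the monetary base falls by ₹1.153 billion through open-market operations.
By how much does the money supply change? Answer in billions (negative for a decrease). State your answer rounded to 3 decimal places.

Before: m₁ = (1 + 0.127) / (0.154 + 0.127) ≈ 4.01068, MB₁ = 4.89, so M₁ = 4.01068 × 4.89 ≈ 19.6122 billion.
After: m₂ = (1 + 0.127) / (0.238 + 0.127) ≈ 3.08767, MB₂ = 4.89 − 1.153 = 3.737, so M₂ = 3.08767 × 3.737 ≈ 11.5386 billion.
ΔM = M₂ − M₁ = 11.5386 − 19.6122 = -8.0736 billion.

-8.074 billion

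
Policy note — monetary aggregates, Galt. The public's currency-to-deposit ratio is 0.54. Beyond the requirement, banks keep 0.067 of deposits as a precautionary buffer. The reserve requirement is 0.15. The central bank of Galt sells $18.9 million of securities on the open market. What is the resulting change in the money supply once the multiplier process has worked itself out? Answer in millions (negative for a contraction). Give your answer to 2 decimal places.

The money multiplier is m = (1 + c) / (rr + e + c) = (1 + 0.54) / (0.15 + 0.067 + 0.54) ≈ 2.03435.
The sale removes 18.9 million of base, so ΔM = m × ΔMB = 2.03435 × (−18.9) ≈ -38.4492 million.

-38.45 million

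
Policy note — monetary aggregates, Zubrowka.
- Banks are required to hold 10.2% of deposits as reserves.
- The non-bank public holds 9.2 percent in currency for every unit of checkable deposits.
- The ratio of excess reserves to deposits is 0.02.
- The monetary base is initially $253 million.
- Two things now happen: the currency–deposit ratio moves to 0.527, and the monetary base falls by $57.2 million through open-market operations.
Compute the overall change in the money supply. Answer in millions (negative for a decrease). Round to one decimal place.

-830.3 million

Before: m₁ = (1 + 0.092) / (0.102 + 0.02 + 0.092) ≈ 5.10280, MB₁ = 253, so M₁ = 5.10280 × 253 = 1291.0084 million.
After: m₂ = (1 + 0.527) / (0.102 + 0.02 + 0.527) ≈ 2.35285, MB₂ = 253 − 57.2 = 195.8, so M₂ = 2.35285 × 195.8 ≈ 460.688 million.
ΔM = M₂ − M₁ = 460.688 − 1291.0084 = -830.3204 million.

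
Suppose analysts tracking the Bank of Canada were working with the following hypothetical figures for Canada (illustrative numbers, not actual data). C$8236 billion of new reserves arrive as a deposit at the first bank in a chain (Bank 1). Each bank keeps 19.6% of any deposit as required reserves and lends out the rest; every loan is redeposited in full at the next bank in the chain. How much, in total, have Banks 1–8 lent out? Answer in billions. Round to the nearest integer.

Bank i lends (1 − rr)^i of the original deposit: Bank 1 lends 8236·0.8040 = 6621.7440, Bank 2 lends 8236·0.8040² ≈ 5323.8822, and so on.
Summing a geometric series: total = 8236·[0.8040·(1 − 0.8040^8) / (1 − 0.8040)] ≈ 27885.5941 billion.

C$27886 billion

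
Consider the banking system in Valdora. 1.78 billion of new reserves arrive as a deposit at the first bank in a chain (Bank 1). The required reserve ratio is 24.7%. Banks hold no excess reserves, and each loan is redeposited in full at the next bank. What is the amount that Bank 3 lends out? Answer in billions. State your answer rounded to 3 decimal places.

Each bank lends a fraction (1 − rr) = 0.7530 of the deposit it receives, so Bank 3 receives 1.78·0.7530^2 and lends 1.78·0.7530^3 ≈ 0.7600 billion.

0.760 billion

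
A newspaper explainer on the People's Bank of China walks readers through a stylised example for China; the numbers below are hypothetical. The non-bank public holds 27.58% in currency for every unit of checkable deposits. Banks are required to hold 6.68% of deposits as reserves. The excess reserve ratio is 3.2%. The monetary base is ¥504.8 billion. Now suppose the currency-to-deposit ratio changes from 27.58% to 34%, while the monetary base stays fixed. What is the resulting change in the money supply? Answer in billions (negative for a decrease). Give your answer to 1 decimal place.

Initially m₁ = (1 + 0.2758) / (0.0668 + 0.032 + 0.2758) ≈ 3.40577, so M₁ = 3.40577 × 504.8 ≈ 1719.2327 billion.
After the change m₂ = (1 + 0.34) / (0.0668 + 0.032 + 0.34) ≈ 3.05378, so M₂ = 3.05378 × 504.8 ≈ 1541.5481 billion.
ΔM = M₂ − M₁ = 1541.5481 − 1719.2327 = -177.6846 billion.

-177.7 billion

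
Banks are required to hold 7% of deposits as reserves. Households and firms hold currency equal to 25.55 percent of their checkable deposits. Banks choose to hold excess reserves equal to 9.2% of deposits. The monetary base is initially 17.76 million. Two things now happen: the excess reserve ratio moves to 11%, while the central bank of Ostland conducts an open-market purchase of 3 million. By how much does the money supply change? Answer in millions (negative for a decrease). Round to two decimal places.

6.44 million

Before: m₁ = (1 + 0.2555) / (0.07 + 0.092 + 0.2555) ≈ 3.00719, MB₁ = 17.76, so M₁ = 3.00719 × 17.76 ≈ 53.4077 million.
After: m₂ = (1 + 0.2555) / (0.07 + 0.11 + 0.2555) ≈ 2.88289, MB₂ = 17.76 + 3 = 20.76, so M₂ = 2.88289 × 20.76 ≈ 59.8488 million.
ΔM = M₂ − M₁ = 59.8488 − 53.4077 = 6.4411 million.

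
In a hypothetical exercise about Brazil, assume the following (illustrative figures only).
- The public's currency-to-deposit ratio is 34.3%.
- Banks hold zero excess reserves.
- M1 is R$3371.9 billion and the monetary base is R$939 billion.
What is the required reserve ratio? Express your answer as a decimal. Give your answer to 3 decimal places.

Using m = M/MB = 3371.9/939 ≈ 3.590948. Since m = (1 + c)/(c + rr + e), the denominator satisfies c + rr + e = (1 + c)/m = (1 + 0.343) / 3.590948 ≈ 0.373996.
With c = 0.343 and e = 0, the required reserve ratio is 0.373996 − 0.343 − 0 = 0.030996.

0.031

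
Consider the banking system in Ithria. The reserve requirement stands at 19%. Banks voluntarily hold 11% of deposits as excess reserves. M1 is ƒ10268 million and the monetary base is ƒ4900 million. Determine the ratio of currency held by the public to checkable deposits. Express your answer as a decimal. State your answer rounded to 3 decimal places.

0.339

Using m = M/MB = 10268/4900 ≈ 2.095510. From m = (1 + c)/(c + rr + e), rearranging gives 1 + c = m·(c + rr + e), so c·(1 − m) = m·(rr + e) − 1.
Hence c = [m·(rr + e) − 1]/(1 − m) = [2.095510 × (0.19 + 0.11) − 1] / (1 − 2.095510) ≈ 0.338972.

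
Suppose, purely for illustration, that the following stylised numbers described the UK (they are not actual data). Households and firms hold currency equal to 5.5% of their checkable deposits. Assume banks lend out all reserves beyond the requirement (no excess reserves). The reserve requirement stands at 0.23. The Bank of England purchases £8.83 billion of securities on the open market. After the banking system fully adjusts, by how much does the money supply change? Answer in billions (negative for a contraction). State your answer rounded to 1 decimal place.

The money multiplier is m = (1 + c) / (rr + c) = (1 + 0.055) / (0.23 + 0.055) ≈ 3.7018.
The purchase adds 8.83 billion of base, so ΔM = m × ΔMB = 3.7018 × (+8.83) ≈ 32.6869 billion.

£32.7 billion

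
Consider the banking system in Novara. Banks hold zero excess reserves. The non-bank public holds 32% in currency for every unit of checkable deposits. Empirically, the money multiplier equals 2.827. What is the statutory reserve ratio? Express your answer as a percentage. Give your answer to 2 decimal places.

Using m = 2.827. Since m = (1 + c)/(c + rr + e), the denominator satisfies c + rr + e = (1 + c)/m = (1 + 0.32) / 2.827 ≈ 0.466926.
With c = 0.32 and e = 0, the statutory reserve ratio is 0.466926 − 0.32 − 0 = 0.146926.

14.69%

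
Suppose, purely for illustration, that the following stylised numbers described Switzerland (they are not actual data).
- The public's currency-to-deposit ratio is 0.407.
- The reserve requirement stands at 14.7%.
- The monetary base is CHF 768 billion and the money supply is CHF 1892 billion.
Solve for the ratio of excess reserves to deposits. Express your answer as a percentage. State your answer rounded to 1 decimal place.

Using m = M/MB = 1892/768 ≈ 2.463542. Since m = (1 + c)/(c + rr + e), the denominator satisfies c + rr + e = (1 + c)/m = (1 + 0.407) / 2.463542 ≈ 0.571129.
With c = 0.407 and rr = 0.147, the ratio of excess reserves to deposits is 0.571129 − 0.407 − 0.147 = 0.017129.

1.7%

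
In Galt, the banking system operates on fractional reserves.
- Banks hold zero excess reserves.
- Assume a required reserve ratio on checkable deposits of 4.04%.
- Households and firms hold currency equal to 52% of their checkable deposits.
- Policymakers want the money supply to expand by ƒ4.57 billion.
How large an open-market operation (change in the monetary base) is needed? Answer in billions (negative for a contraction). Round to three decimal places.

ƒ1.685 billion

The money multiplier is m = (1 + c) / (rr + c) = (1 + 0.52) / (0.0404 + 0.52) ≈ 2.71235.
ΔMB = ΔM / m = (+4.57) / 2.71235 ≈ 1.6849 billion.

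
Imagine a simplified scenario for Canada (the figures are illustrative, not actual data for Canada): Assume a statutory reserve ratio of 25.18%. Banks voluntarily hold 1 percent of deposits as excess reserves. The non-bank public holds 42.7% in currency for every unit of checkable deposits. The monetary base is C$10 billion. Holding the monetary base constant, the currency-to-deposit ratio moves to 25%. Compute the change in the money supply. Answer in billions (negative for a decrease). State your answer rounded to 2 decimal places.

C$3.71 billion

Initially m₁ = (1 + 0.427) / (0.2518 + 0.01 + 0.427) ≈ 2.0717, so M₁ = 2.0717 × 10 = 20.717 billion.
After the change m₂ = (1 + 0.25) / (0.2518 + 0.01 + 0.25) ≈ 2.4424, so M₂ = 2.4424 × 10 = 24.424 billion.
ΔM = M₂ − M₁ = 24.424 − 20.717 = 3.707 billion.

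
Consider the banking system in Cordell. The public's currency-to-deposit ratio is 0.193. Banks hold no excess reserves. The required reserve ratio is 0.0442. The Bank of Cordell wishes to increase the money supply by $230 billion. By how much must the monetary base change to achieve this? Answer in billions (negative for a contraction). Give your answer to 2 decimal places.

$45.73 billion

The money multiplier is m = (1 + c) / (rr + c) = (1 + 0.193) / (0.0442 + 0.193) ≈ 5.029511.
ΔMB = ΔM / m = (+230) / 5.029511 ≈ 45.7301 billion.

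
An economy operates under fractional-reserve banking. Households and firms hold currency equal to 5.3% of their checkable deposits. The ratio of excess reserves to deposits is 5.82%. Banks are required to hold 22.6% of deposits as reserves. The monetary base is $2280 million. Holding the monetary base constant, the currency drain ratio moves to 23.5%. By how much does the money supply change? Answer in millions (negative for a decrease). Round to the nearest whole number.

-1697 million

Initially m₁ = (1 + 0.053) / (0.226 + 0.0582 + 0.053) ≈ 3.12278, so M₁ = 3.12278 × 2280 = 7119.9384 million.
After the change m₂ = (1 + 0.235) / (0.226 + 0.0582 + 0.235) ≈ 2.37866, so M₂ = 2.37866 × 2280 = 5423.3448 million.
ΔM = M₂ − M₁ = 5423.3448 − 7119.9384 = -1696.5936 million.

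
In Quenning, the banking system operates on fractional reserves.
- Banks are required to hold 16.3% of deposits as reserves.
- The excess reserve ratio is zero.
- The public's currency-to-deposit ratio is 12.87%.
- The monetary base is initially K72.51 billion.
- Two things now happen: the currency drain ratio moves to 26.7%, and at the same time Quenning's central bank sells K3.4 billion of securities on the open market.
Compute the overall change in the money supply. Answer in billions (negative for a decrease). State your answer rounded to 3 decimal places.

Before: m₁ = (1 + 0.1287) / (0.163 + 0.1287) ≈ 3.869386, MB₁ = 72.51, so M₁ = 3.869386 × 72.51 ≈ 280.5692 billion.
After: m₂ = (1 + 0.267) / (0.163 + 0.267) ≈ 2.946512, MB₂ = 72.51 − 3.4 = 69.11, so M₂ = 2.946512 × 69.11 ≈ 203.6334 billion.
ΔM = M₂ − M₁ = 203.6334 − 280.5692 = -76.9358 billion.

-76.936 billion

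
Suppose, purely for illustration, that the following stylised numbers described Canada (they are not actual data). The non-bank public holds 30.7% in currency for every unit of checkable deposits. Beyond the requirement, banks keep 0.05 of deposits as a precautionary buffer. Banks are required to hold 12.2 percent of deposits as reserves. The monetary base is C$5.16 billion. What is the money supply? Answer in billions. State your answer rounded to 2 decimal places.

The money multiplier is m = (1 + c) / (rr + e + c) = (1 + 0.307) / (0.122 + 0.05 + 0.307) ≈ 2.7286.
So M = m × MB = 2.7286 × 5.16 ≈ 14.0796 billion.

C$14.08 billion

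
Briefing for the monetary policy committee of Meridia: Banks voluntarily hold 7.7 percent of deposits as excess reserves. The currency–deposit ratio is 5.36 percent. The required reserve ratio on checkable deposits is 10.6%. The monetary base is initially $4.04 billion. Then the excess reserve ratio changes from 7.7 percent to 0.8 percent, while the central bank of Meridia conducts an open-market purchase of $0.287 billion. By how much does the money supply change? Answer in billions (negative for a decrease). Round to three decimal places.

$9.211 billion

Before: m₁ = (1 + 0.0536) / (0.106 + 0.077 + 0.0536) ≈ 4.45309, MB₁ = 4.04, so M₁ = 4.45309 × 4.04 ≈ 17.9905 billion.
After: m₂ = (1 + 0.0536) / (0.106 + 0.008 + 0.0536) ≈ 6.28640, MB₂ = 4.04 + 0.287 = 4.327, so M₂ = 6.28640 × 4.327 ≈ 27.2013 billion.
ΔM = M₂ − M₁ = 27.2013 − 17.9905 = 9.2108 billion.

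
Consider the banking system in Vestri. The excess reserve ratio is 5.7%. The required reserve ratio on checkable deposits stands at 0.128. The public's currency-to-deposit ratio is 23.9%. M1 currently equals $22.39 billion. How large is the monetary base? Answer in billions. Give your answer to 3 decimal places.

$7.662 billion

The money multiplier is m = (1 + c) / (rr + e + c) = (1 + 0.239) / (0.128 + 0.057 + 0.239) ≈ 2.922170.
MB = M / m = 22.39 / 2.922170 ≈ 7.6621 billion.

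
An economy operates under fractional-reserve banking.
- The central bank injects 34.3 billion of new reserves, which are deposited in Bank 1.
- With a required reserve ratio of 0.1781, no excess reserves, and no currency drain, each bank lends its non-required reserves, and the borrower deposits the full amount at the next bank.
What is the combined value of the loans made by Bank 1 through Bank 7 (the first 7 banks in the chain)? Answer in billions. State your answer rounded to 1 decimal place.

Bank i lends (1 − rr)^i of the original deposit: Bank 1 lends 34.3·0.8219 ≈ 28.1912, Bank 2 lends 34.3·0.8219² ≈ 23.1703, and so on.
Summing a geometric series: total = 34.3·[0.8219·(1 − 0.8219^7) / (1 − 0.8219)] ≈ 118.1850 billion.

118.2 billion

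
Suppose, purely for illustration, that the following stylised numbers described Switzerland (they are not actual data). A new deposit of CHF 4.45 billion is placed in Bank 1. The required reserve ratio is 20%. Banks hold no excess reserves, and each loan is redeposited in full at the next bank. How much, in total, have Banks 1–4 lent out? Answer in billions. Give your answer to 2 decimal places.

CHF 10.51 billion

Bank i lends (1 − rr)^i of the original deposit: Bank 1 lends 4.45·0.8000 = 3.5600, Bank 2 lends 4.45·0.8000² = 2.8480, and so on.
Summing a geometric series: total = 4.45·[0.8000·(1 − 0.8000^4) / (1 − 0.8000)] ≈ 10.5091 billion.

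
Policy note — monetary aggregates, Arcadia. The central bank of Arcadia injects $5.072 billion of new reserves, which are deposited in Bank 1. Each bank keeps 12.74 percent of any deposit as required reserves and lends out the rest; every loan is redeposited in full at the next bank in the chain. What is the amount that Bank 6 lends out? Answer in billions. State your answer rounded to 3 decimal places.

$2.239 billion

Each bank lends a fraction (1 − rr) = 0.8726 of the deposit it receives, so Bank 6 receives 5.072·0.8726^5 and lends 5.072·0.8726^6 ≈ 2.2391 billion.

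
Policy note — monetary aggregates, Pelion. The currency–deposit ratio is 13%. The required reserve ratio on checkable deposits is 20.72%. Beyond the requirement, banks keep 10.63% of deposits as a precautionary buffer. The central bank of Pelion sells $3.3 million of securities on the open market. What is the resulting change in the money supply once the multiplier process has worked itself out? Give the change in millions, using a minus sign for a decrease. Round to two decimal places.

-8.41 million

The money multiplier is m = (1 + c) / (rr + e + c) = (1 + 0.13) / (0.2072 + 0.1063 + 0.13) ≈ 2.5479.
The sale removes 3.3 million of base, so ΔM = m × ΔMB = 2.5479 × (−3.3) ≈ -8.4081 million.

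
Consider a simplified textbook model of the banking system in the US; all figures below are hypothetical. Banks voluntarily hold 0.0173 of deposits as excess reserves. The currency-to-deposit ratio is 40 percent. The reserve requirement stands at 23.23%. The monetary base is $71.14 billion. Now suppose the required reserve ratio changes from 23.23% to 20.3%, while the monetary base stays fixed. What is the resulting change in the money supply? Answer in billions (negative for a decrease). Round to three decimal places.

$7.242 billion

Initially m₁ = (1 + 0.4) / (0.2323 + 0.0173 + 0.4) ≈ 2.155172, so M₁ = 2.155172 × 71.14 ≈ 153.3189 billion.
After the change m₂ = (1 + 0.4) / (0.203 + 0.0173 + 0.4) ≈ 2.256972, so M₂ = 2.256972 × 71.14 ≈ 160.561 billion.
ΔM = M₂ − M₁ = 160.561 − 153.3189 = 7.2421 billion.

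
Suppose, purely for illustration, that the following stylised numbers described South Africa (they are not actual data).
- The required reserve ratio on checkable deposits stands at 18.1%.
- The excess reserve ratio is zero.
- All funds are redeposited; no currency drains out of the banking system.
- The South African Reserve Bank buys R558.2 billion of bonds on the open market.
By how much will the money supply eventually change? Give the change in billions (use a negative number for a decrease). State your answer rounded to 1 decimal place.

R3084.0 billion

The simple money multiplier is m = 1/rr = 1/0.181 ≈ 5.52486.
An open-market purchase increases the monetary base by 558.2 billion, so ΔM = m × ΔMB = 5.52486 × 558.2 ≈ 3083.9769 billion.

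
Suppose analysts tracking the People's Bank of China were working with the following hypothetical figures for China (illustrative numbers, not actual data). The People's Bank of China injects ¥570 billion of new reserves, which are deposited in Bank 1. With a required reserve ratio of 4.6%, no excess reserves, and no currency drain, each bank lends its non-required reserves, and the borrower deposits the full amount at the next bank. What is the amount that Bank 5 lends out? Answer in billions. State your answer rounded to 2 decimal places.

Each bank lends a fraction (1 − rr) = 0.9540 of the deposit it receives, so Bank 5 receives 570·0.9540^4 and lends 570·0.9540^5 ≈ 450.4190 billion.

¥450.42 billion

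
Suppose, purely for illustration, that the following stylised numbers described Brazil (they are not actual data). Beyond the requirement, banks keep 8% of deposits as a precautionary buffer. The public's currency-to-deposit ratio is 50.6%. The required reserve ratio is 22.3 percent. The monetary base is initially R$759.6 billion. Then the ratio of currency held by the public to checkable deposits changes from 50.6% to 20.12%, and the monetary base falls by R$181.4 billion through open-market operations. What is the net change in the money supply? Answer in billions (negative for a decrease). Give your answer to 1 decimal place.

Before: m₁ = (1 + 0.506) / (0.223 + 0.08 + 0.506) ≈ 1.86156, MB₁ = 759.6, so M₁ = 1.86156 × 759.6 ≈ 1414.041 billion.
After: m₂ = (1 + 0.2012) / (0.223 + 0.08 + 0.2012) ≈ 2.38239, MB₂ = 759.6 − 181.4 = 578.2, so M₂ = 2.38239 × 578.2 ≈ 1377.4979 billion.
ΔM = M₂ − M₁ = 1377.4979 − 1414.041 = -36.5431 billion.

-36.5 billion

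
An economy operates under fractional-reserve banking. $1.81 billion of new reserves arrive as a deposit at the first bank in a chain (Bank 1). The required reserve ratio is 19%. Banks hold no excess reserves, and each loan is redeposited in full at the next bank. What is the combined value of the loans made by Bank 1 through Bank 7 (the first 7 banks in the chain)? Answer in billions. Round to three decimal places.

$5.951 billion

Bank i lends (1 − rr)^i of the original deposit: Bank 1 lends 1.81·0.8100 = 1.4661, Bank 2 lends 1.81·0.8100² ≈ 1.1875, and so on.
Summing a geometric series: total = 1.81·[0.8100·(1 − 0.8100^7) / (1 − 0.8100)] ≈ 5.9511 billion.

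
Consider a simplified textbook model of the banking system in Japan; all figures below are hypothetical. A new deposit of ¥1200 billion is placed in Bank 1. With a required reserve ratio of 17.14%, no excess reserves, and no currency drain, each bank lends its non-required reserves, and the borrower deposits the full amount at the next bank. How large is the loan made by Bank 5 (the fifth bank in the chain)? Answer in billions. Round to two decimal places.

Each bank lends a fraction (1 − rr) = 0.8286 of the deposit it receives, so Bank 5 receives 1200·0.8286^4 and lends 1200·0.8286^5 ≈ 468.7118 billion.

¥468.71 billion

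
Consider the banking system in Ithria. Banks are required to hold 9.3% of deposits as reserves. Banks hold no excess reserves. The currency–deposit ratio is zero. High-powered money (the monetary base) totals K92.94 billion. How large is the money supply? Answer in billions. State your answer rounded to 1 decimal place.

K999.4 billion

With no currency drain or excess reserves, the money multiplier is m = 1/rr = 1/0.093 ≈ 10.7527.
Money supply M = m × MB = 10.7527 × 92.94 ≈ 999.3559 billion.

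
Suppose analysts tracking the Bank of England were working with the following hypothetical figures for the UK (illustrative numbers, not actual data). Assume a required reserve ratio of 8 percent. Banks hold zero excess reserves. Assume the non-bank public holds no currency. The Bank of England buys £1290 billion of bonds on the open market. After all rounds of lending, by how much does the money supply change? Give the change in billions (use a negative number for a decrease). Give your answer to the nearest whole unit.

£16125 billion

The simple money multiplier is m = 1/rr = 1/0.08 = 12.5.
An open-market purchase increases the monetary base by 1290 billion, so ΔM = m × ΔMB = 12.5 × 1290 = 16125 billion.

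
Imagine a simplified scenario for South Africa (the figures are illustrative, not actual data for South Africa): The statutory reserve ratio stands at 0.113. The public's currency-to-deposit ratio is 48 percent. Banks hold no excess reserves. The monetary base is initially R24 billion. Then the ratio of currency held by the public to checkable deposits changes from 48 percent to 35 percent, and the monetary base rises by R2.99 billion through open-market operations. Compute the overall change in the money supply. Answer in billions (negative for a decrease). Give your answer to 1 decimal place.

R18.8 billion

Before: m₁ = (1 + 0.48) / (0.113 + 0.48) ≈ 2.4958, MB₁ = 24, so M₁ = 2.4958 × 24 = 59.8992 billion.
After: m₂ = (1 + 0.35) / (0.113 + 0.35) ≈ 2.9158, MB₂ = 24 + 2.99 = 26.99, so M₂ = 2.9158 × 26.99 ≈ 78.6974 billion.
ΔM = M₂ − M₁ = 78.6974 − 59.8992 = 18.7982 billion.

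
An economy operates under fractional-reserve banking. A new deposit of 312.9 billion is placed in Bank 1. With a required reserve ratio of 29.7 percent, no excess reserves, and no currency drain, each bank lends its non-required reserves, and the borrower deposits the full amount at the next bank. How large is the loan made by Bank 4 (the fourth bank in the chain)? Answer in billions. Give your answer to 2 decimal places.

Each bank lends a fraction (1 − rr) = 0.7030 of the deposit it receives, so Bank 4 receives 312.9·0.7030^3 and lends 312.9·0.7030^4 ≈ 76.4235 billion.

76.42 billion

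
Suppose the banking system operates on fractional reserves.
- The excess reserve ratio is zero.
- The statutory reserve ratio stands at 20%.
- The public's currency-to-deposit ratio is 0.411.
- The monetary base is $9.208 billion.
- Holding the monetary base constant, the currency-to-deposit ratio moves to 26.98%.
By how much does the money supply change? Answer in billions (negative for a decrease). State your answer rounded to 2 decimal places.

Initially m₁ = (1 + 0.411) / (0.2 + 0.411) ≈ 2.3093, so M₁ = 2.3093 × 9.208 ≈ 21.264 billion.
After the change m₂ = (1 + 0.2698) / (0.2 + 0.2698) ≈ 2.7029, so M₂ = 2.7029 × 9.208 ≈ 24.8883 billion.
ΔM = M₂ − M₁ = 24.8883 − 21.264 = 3.6243 billion.

$3.62 billion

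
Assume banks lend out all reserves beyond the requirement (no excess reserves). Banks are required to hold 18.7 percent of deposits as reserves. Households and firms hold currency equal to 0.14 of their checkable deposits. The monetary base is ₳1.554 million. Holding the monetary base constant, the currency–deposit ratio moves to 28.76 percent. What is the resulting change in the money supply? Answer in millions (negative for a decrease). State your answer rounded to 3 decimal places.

Initially m₁ = (1 + 0.14) / (0.187 + 0.14) ≈ 3.48624, so M₁ = 3.48624 × 1.554 ≈ 5.4176 million.
After the change m₂ = (1 + 0.2876) / (0.187 + 0.2876) ≈ 2.71302, so M₂ = 2.71302 × 1.554 ≈ 4.216 million.
ΔM = M₂ − M₁ = 4.216 − 5.4176 = -1.2016 million.

-1.202 million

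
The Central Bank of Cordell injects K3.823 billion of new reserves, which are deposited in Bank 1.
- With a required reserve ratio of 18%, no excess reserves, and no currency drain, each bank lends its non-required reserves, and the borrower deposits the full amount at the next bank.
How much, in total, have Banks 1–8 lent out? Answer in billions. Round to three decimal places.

K13.856 billion

Bank i lends (1 − rr)^i of the original deposit: Bank 1 lends 3.823·0.8200 ≈ 3.1349, Bank 2 lends 3.823·0.8200² ≈ 2.5706, and so on.
Summing a geometric series: total = 3.823·[0.8200·(1 − 0.8200^8) / (1 − 0.8200)] ≈ 13.8558 billion.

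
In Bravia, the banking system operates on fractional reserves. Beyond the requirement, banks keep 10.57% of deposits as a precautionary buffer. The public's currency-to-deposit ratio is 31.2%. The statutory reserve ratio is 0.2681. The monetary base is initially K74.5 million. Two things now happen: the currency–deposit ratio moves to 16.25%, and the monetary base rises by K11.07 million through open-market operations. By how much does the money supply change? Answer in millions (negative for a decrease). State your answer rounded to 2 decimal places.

K42.96 million

Before: m₁ = (1 + 0.312) / (0.2681 + 0.1057 + 0.312) ≈ 1.91309, MB₁ = 74.5, so M₁ = 1.91309 × 74.5 ≈ 142.5252 million.
After: m₂ = (1 + 0.1625) / (0.2681 + 0.1057 + 0.1625) ≈ 2.16763, MB₂ = 74.5 + 11.07 = 85.57, so M₂ = 2.16763 × 85.57 ≈ 185.4841 million.
ΔM = M₂ − M₁ = 185.4841 − 142.5252 = 42.9589 million.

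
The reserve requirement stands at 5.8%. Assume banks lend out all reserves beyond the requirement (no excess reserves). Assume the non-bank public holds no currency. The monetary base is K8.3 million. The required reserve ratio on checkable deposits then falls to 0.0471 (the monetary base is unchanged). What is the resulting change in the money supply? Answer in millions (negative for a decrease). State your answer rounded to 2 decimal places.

Initially m₁ = 1 / (0.058) ≈ 17.2414, so M₁ = 17.2414 × 8.3 ≈ 143.1036 million.
After the change m₂ = 1 / (0.0471) ≈ 21.2314, so M₂ = 21.2314 × 8.3 ≈ 176.2206 million.
ΔM = M₂ − M₁ = 176.2206 − 143.1036 = 33.117 million.

K33.12 million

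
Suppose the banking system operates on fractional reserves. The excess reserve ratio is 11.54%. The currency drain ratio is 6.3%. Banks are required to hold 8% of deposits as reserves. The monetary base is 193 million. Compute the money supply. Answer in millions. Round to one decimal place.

794.0 million

The money multiplier is m = (1 + c) / (rr + e + c) = (1 + 0.063) / (0.08 + 0.1154 + 0.063) ≈ 4.11378.
So M = m × MB = 4.11378 × 193 ≈ 793.9595 million.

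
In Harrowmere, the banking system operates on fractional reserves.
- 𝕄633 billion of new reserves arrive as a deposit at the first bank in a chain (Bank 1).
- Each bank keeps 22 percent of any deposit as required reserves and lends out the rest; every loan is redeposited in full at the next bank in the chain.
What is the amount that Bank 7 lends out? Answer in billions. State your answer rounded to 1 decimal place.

Each bank lends a fraction (1 − rr) = 0.7800 of the deposit it receives, so Bank 7 receives 633·0.7800^6 and lends 633·0.7800^7 ≈ 111.1901 billion.

𝕄111.2 billion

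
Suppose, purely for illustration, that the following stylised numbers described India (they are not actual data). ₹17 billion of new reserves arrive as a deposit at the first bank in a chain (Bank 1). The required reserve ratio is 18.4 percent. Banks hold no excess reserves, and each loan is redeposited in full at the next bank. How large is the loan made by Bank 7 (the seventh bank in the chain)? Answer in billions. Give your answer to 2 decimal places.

Each bank lends a fraction (1 − rr) = 0.8160 of the deposit it receives, so Bank 7 receives 17·0.8160^6 and lends 17·0.8160^7 ≈ 4.0952 billion.

₹4.10 billion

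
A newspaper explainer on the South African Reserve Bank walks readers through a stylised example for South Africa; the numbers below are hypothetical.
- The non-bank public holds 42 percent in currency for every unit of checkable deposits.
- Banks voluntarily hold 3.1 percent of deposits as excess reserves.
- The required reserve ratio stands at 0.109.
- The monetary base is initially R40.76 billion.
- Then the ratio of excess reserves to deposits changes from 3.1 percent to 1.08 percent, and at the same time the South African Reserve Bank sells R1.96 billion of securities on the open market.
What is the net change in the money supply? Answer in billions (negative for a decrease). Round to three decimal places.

-1.288 billion

Before: m₁ = (1 + 0.42) / (0.109 + 0.031 + 0.42) ≈ 2.535714, MB₁ = 40.76, so M₁ = 2.535714 × 40.76 ≈ 103.3557 billion.
After: m₂ = (1 + 0.42) / (0.109 + 0.0108 + 0.42) ≈ 2.630604, MB₂ = 40.76 − 1.96 = 38.8, so M₂ = 2.630604 × 38.8 ≈ 102.0674 billion.
ΔM = M₂ − M₁ = 102.0674 − 103.3557 = -1.2883 billion.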